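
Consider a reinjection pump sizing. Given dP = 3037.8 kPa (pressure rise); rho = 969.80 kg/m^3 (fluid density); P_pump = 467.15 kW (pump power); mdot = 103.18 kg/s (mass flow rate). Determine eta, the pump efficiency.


eta = mdot * dP / (rho * P_pump)
eta = 103.18 * 3037.8 / (969.80 * 467.15)
eta = 0.69186


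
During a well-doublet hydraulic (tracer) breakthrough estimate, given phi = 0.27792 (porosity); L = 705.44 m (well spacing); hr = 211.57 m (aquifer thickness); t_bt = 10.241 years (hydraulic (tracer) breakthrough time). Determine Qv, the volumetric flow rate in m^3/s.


Qv = pi*hr*phi*L^2 / (3*t_bt*365.25*86400)
Qv = pi*211.57*0.27792*705.44^2 / (3*10.241*365.25*86400)
Qv = 0.094815 m^3/s


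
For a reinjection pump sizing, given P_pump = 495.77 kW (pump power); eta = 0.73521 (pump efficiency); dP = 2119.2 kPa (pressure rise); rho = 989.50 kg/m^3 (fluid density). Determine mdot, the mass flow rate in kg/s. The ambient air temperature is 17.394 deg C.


mdot = P_pump * rho * eta / dP
mdot = 495.77 * 989.50 * 0.73521 / 2119.2
mdot = 170.19 kg/s


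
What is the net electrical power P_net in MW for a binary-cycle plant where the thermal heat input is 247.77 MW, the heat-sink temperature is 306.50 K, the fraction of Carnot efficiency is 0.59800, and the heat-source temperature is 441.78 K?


Step 1: eta = (1 - Tc/Th)*f = (1 - 306.5/441.78)*0.598 = 0.1831170
Step 2: P_net = eta * Q_in = 0.1831170 * 247.77 = 45.371 MW
P_net = 45.371 MW


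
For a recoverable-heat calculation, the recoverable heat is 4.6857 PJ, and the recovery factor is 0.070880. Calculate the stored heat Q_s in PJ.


Q_s = Q_rec / RF
Q_s = 4.6857 / 0.070880
Q_s = 66.108 PJ


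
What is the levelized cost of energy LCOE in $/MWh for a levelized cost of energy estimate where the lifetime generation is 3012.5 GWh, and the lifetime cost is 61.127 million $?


LCOE = C_tot / E_tot * 100
LCOE = 61.127 / 3012.5 * 100
LCOE = 2.029112 cents/kWh
Convert: 2.029112 cents/kWh * 10.0 = 20.291 $/MWh
LCOE = 20.291 $/MWh


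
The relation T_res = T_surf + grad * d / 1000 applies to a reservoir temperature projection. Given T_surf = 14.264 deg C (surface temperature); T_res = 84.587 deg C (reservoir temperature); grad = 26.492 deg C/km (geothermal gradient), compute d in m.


d = (T_res - T_surf) / grad * 1000
d = (84.587 - 14.264) / 26.492 * 1000
d = 2654.5 m


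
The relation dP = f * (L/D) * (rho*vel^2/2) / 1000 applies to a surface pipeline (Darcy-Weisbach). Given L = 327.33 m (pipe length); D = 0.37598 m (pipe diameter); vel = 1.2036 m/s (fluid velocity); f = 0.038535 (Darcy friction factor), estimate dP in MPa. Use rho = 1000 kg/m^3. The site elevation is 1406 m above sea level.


dP = f * (L/D) * (rho*vel^2/2) / 1000
dP = 0.038535 * (327.33/0.37598) * (1000*1.2036^2/2) / 1000
dP = 24.30025 kPa
Convert: 24.30025 kPa * 0.001 = 0.024300 MPa
dP = 0.024300 MPa


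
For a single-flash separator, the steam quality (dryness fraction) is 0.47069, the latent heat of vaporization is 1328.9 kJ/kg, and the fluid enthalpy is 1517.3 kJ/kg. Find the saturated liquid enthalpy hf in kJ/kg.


hf = h - x * hfg
hf = 1517.3 - 0.47069 * 1328.9
hf = 891.80 kJ/kg


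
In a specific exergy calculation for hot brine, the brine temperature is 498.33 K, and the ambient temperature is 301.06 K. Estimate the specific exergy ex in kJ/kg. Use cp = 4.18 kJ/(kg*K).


ex = cp * ((T_b - T_0) - T_0 * ln(T_b/T_0))
ex = 4.18 * ((498.33 - 301.06) - 301.06 * ln(498.33/301.06))
ex = 190.40 kJ/kg


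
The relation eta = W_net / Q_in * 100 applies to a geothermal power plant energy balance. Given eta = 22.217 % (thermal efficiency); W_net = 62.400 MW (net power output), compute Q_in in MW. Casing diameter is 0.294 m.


Q_in = W_net / (eta / 100)
Q_in = 62.400 / (22.217 / 100)
Q_in = 280.87 MW


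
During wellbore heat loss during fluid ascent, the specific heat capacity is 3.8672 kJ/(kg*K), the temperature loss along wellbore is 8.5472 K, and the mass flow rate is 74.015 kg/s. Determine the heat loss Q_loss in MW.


Q_loss = mdot * cp * dT
Q_loss = 74.015 * 3.8672 * 8.5472
Q_loss = 2446.472 kW
Convert: 2446.472 kW * 0.001 = 2.4465 MW
Q_loss = 2.4465 MW


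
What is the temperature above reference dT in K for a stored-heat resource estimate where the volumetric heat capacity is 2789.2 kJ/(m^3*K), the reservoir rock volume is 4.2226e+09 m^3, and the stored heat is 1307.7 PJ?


dT = Q_s * 1e12 / (Vr * rhoc)
dT = 1307.7 * 1e12 / (4.2226e+09 * 2789.2)
dT = 111.03 K


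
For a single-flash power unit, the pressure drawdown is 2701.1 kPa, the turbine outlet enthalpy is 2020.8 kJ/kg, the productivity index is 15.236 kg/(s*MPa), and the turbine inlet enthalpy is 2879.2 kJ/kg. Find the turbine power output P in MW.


Step 1: mdot = PI * dP / 1000 = 15.236 * 2701.1 / 1000 = 41.15396 kg/s
Step 2: P = mdot*(h_in - h_out)/1000 = 41.15396*(2879.2 - 2020.8)/1000 = 35.327 MW
P = 35.327 MW


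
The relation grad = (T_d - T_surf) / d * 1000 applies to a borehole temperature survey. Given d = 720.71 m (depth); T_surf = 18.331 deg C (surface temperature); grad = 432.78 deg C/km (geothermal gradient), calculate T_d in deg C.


T_d = T_surf + grad * d / 1000
T_d = 18.331 + 432.78 * 720.71 / 1000
T_d = 330.24 deg C


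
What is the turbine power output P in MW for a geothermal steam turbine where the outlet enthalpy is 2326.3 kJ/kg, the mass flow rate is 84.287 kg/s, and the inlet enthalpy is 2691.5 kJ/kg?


P = mdot * (h_in - h_out) / 1000
P = 84.287 * (2691.5 - 2326.3) / 1000
P = 30.782 MW


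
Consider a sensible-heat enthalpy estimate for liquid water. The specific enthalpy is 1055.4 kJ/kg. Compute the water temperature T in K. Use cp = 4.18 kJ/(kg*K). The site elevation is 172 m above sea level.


T = h / cp
T = 1055.4 / 4.18
T = 252.4880 deg C
Convert to K: 252.4880 + 273.15 = 525.64 K
T = 525.64 K


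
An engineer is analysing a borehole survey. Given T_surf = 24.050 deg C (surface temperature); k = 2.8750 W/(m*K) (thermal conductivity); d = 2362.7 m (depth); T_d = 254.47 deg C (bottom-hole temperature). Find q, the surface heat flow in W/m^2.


Step 1: grad = (T_d - T_surf)/d * 1000 = (254.47 - 24.05)/2362.7 * 1000 = 97.52402 deg C/km
Step 2: q = k * grad / 1000 = 2.875 * 97.52402 / 1000 = 0.28038 W/m^2
q = 0.28038 W/m^2


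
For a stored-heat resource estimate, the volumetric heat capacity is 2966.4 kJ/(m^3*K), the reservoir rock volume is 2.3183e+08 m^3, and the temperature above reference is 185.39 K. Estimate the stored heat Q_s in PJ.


Q_s = Vr * rhoc * dT / 1e12
Q_s = 2.3183e+08 * 2966.4 * 185.39 / 1e12
Q_s = 127.49 PJ


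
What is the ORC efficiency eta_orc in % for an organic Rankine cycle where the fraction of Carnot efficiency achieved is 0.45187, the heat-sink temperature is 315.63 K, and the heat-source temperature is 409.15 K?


eta_orc = (1 - Tc/Th) * f * 100
eta_orc = (1 - 315.63/409.15) * 0.45187 * 100
eta_orc = 10.328 %


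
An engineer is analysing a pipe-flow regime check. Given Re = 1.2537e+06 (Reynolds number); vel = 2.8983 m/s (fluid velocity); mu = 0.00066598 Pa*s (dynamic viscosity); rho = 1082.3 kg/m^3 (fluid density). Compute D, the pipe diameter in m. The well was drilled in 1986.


D = Re * mu / (rho * vel)
D = 1.2537e+06 * 0.00066598 / (1082.3 * 2.8983)
D = 0.26617 m


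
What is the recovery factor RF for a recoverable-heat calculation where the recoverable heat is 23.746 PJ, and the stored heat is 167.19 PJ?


RF = Q_rec / Q_s
RF = 23.746 / 167.19
RF = 0.14203


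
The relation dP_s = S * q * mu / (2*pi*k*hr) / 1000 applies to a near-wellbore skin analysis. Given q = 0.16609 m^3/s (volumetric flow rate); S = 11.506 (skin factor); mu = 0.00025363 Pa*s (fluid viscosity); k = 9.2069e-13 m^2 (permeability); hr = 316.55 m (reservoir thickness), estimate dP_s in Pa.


dP_s = S * q * mu / (2*pi*k*hr) / 1000
dP_s = 11.506 * 0.16609 * 0.00025363 / (2*pi*9.2069e-13*316.55) / 1000
dP_s = 264.6872 kPa
Convert: 264.6872 kPa * 1000.0 = 2.6469e+05 Pa
dP_s = 2.6469e+05 Pa


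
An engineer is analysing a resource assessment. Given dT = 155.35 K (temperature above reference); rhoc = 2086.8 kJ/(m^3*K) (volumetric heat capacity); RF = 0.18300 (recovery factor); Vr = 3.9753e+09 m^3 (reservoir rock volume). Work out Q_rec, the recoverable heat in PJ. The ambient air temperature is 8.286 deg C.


Step 1: Q_s = Vr*rhoc*dT/1e12 = 3.9753e+09*2086.8*155.35/1e12 = 1288.730 PJ
Step 2: Q_rec = Q_s * RF = 1288.730 * 0.183 = 235.84 PJ
Q_rec = 235.84 PJ


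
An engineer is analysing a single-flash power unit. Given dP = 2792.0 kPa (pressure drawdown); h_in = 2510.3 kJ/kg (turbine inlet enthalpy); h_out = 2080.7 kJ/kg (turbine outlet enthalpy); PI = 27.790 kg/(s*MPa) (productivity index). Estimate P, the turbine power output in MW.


Step 1: mdot = PI * dP / 1000 = 27.79 * 2792.0 / 1000 = 77.58968 kg/s
Step 2: P = mdot*(h_in - h_out)/1000 = 77.58968*(2510.3 - 2080.7)/1000 = 33.333 MW
P = 33.333 MW


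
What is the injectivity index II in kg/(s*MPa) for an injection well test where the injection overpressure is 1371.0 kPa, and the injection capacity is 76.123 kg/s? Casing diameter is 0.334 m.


II = mdot * 1000 / dP
II = 76.123 * 1000 / 1371.0
II = 55.524 kg/(s*MPa)


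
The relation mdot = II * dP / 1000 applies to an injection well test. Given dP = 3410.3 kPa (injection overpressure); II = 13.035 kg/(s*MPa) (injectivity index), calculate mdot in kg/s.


mdot = II * dP / 1000
mdot = 13.035 * 3410.3 / 1000
mdot = 44.453 kg/s


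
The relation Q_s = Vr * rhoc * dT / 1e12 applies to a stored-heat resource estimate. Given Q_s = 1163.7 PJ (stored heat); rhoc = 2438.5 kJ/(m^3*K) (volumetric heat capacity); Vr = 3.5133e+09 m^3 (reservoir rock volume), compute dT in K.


dT = Q_s * 1e12 / (Vr * rhoc)
dT = 1163.7 * 1e12 / (3.5133e+09 * 2438.5)
dT = 135.83 K


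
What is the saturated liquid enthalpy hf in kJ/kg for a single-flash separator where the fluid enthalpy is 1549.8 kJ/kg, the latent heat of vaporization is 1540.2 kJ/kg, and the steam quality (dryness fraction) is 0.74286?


hf = h - x * hfg
hf = 1549.8 - 0.74286 * 1540.2
hf = 405.65 kJ/kg


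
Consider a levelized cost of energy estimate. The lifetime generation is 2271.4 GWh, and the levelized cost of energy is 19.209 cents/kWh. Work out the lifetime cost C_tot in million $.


C_tot = LCOE / 100 * E_tot
C_tot = 19.209 / 100 * 2271.4
C_tot = 436.31 million $


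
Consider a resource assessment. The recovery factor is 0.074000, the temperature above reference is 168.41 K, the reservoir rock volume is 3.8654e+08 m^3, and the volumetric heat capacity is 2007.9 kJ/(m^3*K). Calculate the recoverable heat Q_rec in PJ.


Step 1: Q_s = Vr*rhoc*dT/1e12 = 3.8654e+08*2007.9*168.41/1e12 = 130.7087 PJ
Step 2: Q_rec = Q_s * RF = 130.7087 * 0.074 = 9.6724 PJ
Q_rec = 9.6724 PJ


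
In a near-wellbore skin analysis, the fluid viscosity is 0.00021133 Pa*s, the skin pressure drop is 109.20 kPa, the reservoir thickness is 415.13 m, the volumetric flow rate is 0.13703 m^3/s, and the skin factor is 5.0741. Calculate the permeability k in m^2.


k = S*q*mu / (2*pi*dP_s*1000*hr)
k = 5.0741*0.13703*0.00021133 / (2*pi*109.20*1000*415.13)
k = 5.1588e-13 m^2


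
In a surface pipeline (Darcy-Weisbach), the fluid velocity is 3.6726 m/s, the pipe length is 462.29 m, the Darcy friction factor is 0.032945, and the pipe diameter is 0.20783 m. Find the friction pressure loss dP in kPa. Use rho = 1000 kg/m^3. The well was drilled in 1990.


dP = f * (L/D) * (rho*vel^2/2) / 1000
dP = 0.032945 * (462.29/0.20783) * (1000*3.6726^2/2) / 1000
dP = 494.21 kPa


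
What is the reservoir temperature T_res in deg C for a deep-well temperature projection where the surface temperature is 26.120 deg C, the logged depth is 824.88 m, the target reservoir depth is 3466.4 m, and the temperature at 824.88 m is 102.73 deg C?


Step 1: grad = (T_d1 - T_surf)/d1 * 1000 = (102.73 - 26.12)/824.88 * 1000 = 92.87412 deg C/km
Step 2: T_res = T_surf + grad*d2/1000 = 26.12 + 92.87412*3466.4/1000 = 348.06 deg C
T_res = 348.06 deg C


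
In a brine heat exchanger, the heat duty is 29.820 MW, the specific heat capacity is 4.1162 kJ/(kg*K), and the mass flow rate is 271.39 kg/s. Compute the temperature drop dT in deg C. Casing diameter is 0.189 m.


dT = Q * 1000 / (mdot * cp)
dT = 29.820 * 1000 / (271.39 * 4.1162)
dT = 26.69423 K
Convert (temperature difference, 1 K = 1 deg C): 26.69423 K = 26.69423 deg C
dT = 26.694 deg C


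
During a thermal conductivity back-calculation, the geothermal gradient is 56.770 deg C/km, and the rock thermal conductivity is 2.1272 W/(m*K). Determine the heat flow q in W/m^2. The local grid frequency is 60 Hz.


q = k * grad / 1000
q = 2.1272 * 56.770 / 1000
q = 0.12076 W/m^2


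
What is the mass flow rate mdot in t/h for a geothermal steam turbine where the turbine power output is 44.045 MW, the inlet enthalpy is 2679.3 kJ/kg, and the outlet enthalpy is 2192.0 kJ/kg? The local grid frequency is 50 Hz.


mdot = P * 1000 / (h_in - h_out)
mdot = 44.045 * 1000 / (2679.3 - 2192.0)
mdot = 90.38580 kg/s
Convert: 90.38580 kg/s * 3.6 = 325.39 t/h
mdot = 325.39 t/h


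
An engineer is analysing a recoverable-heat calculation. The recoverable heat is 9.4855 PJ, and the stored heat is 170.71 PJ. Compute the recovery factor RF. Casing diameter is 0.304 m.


RF = Q_rec / Q_s
RF = 9.4855 / 170.71
RF = 0.055565


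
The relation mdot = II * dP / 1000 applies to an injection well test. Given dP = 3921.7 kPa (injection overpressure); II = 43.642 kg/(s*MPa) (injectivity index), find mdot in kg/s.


mdot = II * dP / 1000
mdot = 43.642 * 3921.7 / 1000
mdot = 171.15 kg/s


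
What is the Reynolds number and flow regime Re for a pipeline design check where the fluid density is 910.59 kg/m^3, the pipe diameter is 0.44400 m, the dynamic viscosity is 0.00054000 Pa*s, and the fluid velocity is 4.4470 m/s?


Step 1: Re = rho*vel*D/mu = 910.59*4.447*0.444/0.00054 = 3.3295e+06
Step 2: Re = 3.3295e+06 > 4000, so flow is turbulent.
Re = 3.3295e+06 (turbulent)


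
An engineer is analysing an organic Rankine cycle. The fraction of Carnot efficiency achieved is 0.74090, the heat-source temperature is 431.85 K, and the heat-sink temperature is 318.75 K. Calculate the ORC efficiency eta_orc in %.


eta_orc = (1 - Tc/Th) * f * 100
eta_orc = (1 - 318.75/431.85) * 0.74090 * 100
eta_orc = 19.404 %


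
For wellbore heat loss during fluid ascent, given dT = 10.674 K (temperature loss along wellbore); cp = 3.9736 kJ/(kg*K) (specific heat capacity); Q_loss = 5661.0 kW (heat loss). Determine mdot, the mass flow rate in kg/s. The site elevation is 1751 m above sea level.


mdot = Q_loss / (cp * dT)
mdot = 5661.0 / (3.9736 * 10.674)
mdot = 133.47 kg/s


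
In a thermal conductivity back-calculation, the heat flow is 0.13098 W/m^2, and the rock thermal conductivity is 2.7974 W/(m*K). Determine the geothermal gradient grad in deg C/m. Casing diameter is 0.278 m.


grad = q / k * 1000
grad = 0.13098 / 2.7974 * 1000
grad = 46.82205 deg C/km
Convert: 46.82205 deg C/km * 0.001 = 0.046822 deg C/m
grad = 0.046822 deg C/m


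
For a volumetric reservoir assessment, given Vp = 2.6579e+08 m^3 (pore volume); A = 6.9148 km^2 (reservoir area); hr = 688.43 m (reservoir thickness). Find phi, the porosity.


phi = Vp / (A * 1e6 * hr)
phi = 2.6579e+08 / (6.9148 * 1e6 * 688.43)
phi = 0.055834


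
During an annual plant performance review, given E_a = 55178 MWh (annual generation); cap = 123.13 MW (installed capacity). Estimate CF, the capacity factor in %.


CF = E_a / (cap * 8760) * 100
CF = 55178 / (123.13 * 8760) * 100
CF = 5.1156 %


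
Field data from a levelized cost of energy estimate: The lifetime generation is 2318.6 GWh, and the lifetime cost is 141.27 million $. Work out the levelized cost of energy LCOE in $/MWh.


LCOE = C_tot / E_tot * 100
LCOE = 141.27 / 2318.6 * 100
LCOE = 6.092901 cents/kWh
Convert: 6.092901 cents/kWh * 10.0 = 60.929 $/MWh
LCOE = 60.929 $/MWh


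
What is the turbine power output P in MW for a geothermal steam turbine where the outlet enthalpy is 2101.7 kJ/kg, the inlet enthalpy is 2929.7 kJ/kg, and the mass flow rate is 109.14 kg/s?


P = mdot * (h_in - h_out) / 1000
P = 109.14 * (2929.7 - 2101.7) / 1000
P = 90.368 MW


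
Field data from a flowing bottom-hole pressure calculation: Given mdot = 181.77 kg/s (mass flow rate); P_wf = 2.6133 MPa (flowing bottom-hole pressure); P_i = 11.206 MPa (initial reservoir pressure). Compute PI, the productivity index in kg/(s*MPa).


PI = mdot / (P_i - P_wf)
PI = 181.77 / (11.206 - 2.6133)
PI = 21.154 kg/(s*MPa)


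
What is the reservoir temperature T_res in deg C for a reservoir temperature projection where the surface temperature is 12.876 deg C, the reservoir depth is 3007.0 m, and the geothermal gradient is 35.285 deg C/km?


T_res = T_surf + grad * d / 1000
T_res = 12.876 + 35.285 * 3007.0 / 1000
T_res = 118.98 deg C


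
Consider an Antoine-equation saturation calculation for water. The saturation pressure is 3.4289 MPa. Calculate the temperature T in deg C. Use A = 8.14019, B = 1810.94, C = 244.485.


T = B / (A - log10(P_sat * 760 / 0.101325)) - C
T = 1810.94 / (8.14019 - log10(3.4289 * 760 / 0.101325)) - 244.485
T = 241.03 deg C


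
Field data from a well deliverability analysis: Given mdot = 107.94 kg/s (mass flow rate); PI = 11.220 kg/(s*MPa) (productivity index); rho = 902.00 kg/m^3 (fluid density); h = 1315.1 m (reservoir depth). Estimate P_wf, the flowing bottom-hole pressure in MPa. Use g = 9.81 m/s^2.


Step 1: P_i = rho*g*h/1e6 = 902.0*9.81*1315.1/1e6 = 11.63682 MPa
Step 2: P_wf = P_i - mdot/PI = 11.63682 - 107.94/11.22 = 2.0165 MPa
P_wf = 2.0165 MPa


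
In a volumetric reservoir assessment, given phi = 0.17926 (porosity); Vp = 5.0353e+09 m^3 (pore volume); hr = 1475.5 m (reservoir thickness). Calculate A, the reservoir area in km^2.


A = Vp / (1e6 * hr * phi)
A = 5.0353e+09 / (1e6 * 1475.5 * 0.17926)
A = 19.037 km^2


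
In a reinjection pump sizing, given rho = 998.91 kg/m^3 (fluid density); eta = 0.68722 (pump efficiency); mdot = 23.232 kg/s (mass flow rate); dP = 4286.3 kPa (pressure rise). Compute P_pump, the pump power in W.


P_pump = mdot * dP / (rho * eta)
P_pump = 23.232 * 4286.3 / (998.91 * 0.68722)
P_pump = 145.0598 kW
Convert: 145.0598 kW * 1000.0 = 1.4506e+05 W
P_pump = 1.4506e+05 W


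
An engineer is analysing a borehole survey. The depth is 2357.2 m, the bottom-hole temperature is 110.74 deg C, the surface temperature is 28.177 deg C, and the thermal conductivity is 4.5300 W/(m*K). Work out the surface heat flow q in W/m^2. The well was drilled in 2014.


Step 1: grad = (T_d - T_surf)/d * 1000 = (110.74 - 28.177)/2357.2 * 1000 = 35.02588 deg C/km
Step 2: q = k * grad / 1000 = 4.53 * 35.02588 / 1000 = 0.15867 W/m^2
q = 0.15867 W/m^2


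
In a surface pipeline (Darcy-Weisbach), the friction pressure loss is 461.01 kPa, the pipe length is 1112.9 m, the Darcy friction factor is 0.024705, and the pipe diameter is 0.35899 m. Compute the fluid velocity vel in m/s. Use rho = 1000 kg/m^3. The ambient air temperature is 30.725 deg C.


vel = sqrt(dP*1000*2*D / (f*L*rho))
vel = sqrt(461.01*1000*2*0.35899 / (0.024705*1112.9*1000))
vel = 3.4697 m/s


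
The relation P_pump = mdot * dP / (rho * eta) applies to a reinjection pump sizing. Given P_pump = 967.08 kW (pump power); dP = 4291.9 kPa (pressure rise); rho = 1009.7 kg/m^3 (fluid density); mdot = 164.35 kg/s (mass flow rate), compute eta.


eta = mdot * dP / (rho * P_pump)
eta = 164.35 * 4291.9 / (1009.7 * 967.08)
eta = 0.72238


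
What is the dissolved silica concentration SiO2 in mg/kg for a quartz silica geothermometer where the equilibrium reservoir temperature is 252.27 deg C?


SiO2 = 10^(5.19 - 1309/(T_eq + 273.15))
SiO2 = 10^(5.19 - 1309/(252.27 + 273.15))
SiO2 = 499.64 mg/kg


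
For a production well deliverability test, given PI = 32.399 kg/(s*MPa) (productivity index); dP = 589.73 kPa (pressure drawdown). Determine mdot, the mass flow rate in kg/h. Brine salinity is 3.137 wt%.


mdot = PI * dP / 1000
mdot = 32.399 * 589.73 / 1000
mdot = 19.10666 kg/s
Convert: 19.10666 kg/s * 3600.0 = 68784 kg/h
mdot = 68784 kg/h


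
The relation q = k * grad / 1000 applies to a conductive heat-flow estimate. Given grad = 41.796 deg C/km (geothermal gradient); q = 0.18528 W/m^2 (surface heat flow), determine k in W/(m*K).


k = q * 1000 / grad
k = 0.18528 * 1000 / 41.796
k = 4.4330 W/(m*K)


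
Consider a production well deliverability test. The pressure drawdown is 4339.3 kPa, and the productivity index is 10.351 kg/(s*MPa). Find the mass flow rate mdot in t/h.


mdot = PI * dP / 1000
mdot = 10.351 * 4339.3 / 1000
mdot = 44.91609 kg/s
Convert: 44.91609 kg/s * 3.6 = 161.70 t/h
mdot = 161.70 t/h


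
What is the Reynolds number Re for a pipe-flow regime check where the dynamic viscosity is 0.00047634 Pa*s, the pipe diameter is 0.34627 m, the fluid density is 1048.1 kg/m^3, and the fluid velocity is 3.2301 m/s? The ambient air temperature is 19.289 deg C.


Re = rho * vel * D / mu
Re = 1048.1 * 3.2301 * 0.34627 / 0.00047634
Re = 2.4610e+06


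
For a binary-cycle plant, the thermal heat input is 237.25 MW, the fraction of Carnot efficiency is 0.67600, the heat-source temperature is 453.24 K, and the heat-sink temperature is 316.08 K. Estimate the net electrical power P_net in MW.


Step 1: eta = (1 - Tc/Th)*f = (1 - 316.08/453.24)*0.676 = 0.2045719
Step 2: P_net = eta * Q_in = 0.2045719 * 237.25 = 48.535 MW
P_net = 48.535 MW


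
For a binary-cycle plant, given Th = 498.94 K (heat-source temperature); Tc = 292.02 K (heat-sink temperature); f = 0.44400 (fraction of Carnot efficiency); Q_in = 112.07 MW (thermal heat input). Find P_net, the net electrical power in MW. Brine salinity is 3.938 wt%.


Step 1: eta = (1 - Tc/Th)*f = (1 - 292.02/498.94)*0.444 = 0.1841353
Step 2: P_net = eta * Q_in = 0.1841353 * 112.07 = 20.636 MW
P_net = 20.636 MW


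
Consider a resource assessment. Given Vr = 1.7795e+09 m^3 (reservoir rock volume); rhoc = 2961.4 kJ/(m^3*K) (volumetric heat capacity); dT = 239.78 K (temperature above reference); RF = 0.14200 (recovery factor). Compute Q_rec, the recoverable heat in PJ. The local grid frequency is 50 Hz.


Step 1: Q_s = Vr*rhoc*dT/1e12 = 1.7795e+09*2961.4*239.78/1e12 = 1263.595 PJ
Step 2: Q_rec = Q_s * RF = 1263.595 * 0.142 = 179.43 PJ
Q_rec = 179.43 PJ


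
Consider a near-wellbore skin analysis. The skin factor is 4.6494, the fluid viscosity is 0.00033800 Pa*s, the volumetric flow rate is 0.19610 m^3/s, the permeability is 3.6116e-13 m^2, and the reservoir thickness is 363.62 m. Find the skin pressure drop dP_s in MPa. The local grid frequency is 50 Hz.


dP_s = S * q * mu / (2*pi*k*hr) / 1000
dP_s = 4.6494 * 0.19610 * 0.00033800 / (2*pi*3.6116e-13*363.62) / 1000
dP_s = 373.4771 kPa
Convert: 373.4771 kPa * 0.001 = 0.37348 MPa
dP_s = 0.37348 MPa


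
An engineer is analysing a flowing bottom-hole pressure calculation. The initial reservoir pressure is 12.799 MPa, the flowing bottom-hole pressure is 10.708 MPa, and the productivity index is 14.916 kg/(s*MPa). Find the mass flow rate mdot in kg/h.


mdot = (P_i - P_wf) * PI
mdot = (12.799 - 10.708) * 14.916
mdot = 31.18936 kg/s
Convert: 31.18936 kg/s * 3600.0 = 1.1228e+05 kg/h
mdot = 1.1228e+05 kg/h


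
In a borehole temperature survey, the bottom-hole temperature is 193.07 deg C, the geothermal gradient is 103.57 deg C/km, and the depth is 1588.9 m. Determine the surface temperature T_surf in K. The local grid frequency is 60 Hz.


T_surf = T_d - grad * d / 1000
T_surf = 193.07 - 103.57 * 1588.9 / 1000
T_surf = 28.50763 deg C
Convert to K: 28.50763 + 273.15 = 301.66 K
T_surf = 301.66 K


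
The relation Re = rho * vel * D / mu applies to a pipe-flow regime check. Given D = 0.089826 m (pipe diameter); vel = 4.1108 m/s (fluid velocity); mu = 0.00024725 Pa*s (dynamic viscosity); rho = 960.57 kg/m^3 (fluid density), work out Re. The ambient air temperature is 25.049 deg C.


Re = rho * vel * D / mu
Re = 960.57 * 4.1108 * 0.089826 / 0.00024725
Re = 1.4346e+06


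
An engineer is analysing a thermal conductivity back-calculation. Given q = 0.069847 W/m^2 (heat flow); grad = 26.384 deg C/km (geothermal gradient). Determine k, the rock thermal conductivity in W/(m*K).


k = q / (grad / 1000)
k = 0.069847 / (26.384 / 1000)
k = 2.6473 W/(m*K)


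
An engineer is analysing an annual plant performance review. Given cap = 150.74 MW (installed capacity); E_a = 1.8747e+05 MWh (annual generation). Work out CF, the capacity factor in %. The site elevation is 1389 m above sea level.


CF = E_a / (cap * 8760) * 100
CF = 1.8747e+05 / (150.74 * 8760) * 100
CF = 14.197 %


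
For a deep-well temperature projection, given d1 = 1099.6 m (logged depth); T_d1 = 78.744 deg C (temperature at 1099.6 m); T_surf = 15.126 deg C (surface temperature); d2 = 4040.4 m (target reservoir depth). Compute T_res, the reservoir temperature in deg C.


Step 1: grad = (T_d1 - T_surf)/d1 * 1000 = (78.744 - 15.126)/1099.6 * 1000 = 57.85558 deg C/km
Step 2: T_res = T_surf + grad*d2/1000 = 15.126 + 57.85558*4040.4/1000 = 248.89 deg C
T_res = 248.89 deg C


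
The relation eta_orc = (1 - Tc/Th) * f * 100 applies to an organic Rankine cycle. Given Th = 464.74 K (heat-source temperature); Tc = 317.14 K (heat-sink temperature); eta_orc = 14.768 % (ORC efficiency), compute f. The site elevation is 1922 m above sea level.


f = (eta_orc/100) / (1 - Tc/Th)
f = (14.768/100) / (1 - 317.14/464.74)
f = 0.46499


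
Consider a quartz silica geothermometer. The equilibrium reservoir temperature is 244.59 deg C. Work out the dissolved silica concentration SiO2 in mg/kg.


SiO2 = 10^(5.19 - 1309/(T_eq + 273.15))
SiO2 = 10^(5.19 - 1309/(244.59 + 273.15))
SiO2 = 458.89 mg/kg


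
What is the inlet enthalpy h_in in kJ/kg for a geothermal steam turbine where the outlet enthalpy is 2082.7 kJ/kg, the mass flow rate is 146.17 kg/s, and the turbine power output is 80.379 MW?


h_in = h_out + P * 1000 / mdot
h_in = 2082.7 + 80.379 * 1000 / 146.17
h_in = 2632.6 kJ/kg


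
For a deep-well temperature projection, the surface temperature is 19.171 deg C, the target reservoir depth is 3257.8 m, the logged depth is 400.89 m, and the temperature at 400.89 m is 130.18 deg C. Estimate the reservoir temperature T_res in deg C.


Step 1: grad = (T_d1 - T_surf)/d1 * 1000 = (130.18 - 19.171)/400.89 * 1000 = 276.9064 deg C/km
Step 2: T_res = T_surf + grad*d2/1000 = 19.171 + 276.9064*3257.8/1000 = 921.28 deg C
T_res = 921.28 deg C


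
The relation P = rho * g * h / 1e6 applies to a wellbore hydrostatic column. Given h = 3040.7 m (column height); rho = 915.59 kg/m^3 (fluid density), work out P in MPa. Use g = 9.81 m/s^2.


P = rho * g * h / 1e6
P = 915.59 * 9.81 * 3040.7 / 1e6
P = 27.311 MPa


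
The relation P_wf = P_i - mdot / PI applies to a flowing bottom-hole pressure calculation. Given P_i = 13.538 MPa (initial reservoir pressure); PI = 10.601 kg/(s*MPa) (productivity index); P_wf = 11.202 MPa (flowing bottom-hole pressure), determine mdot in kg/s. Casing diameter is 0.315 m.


mdot = (P_i - P_wf) * PI
mdot = (13.538 - 11.202) * 10.601
mdot = 24.764 kg/s


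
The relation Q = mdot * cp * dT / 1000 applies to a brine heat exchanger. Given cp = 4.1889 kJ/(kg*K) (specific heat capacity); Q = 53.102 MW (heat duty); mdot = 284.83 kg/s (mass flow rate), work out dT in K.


dT = Q * 1000 / (mdot * cp)
dT = 53.102 * 1000 / (284.83 * 4.1889)
dT = 44.507 K


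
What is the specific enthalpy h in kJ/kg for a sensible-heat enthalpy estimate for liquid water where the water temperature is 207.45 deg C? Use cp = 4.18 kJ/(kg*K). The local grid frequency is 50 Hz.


h = cp * T
h = 4.18 * 207.45
h = 867.14 kJ/kg


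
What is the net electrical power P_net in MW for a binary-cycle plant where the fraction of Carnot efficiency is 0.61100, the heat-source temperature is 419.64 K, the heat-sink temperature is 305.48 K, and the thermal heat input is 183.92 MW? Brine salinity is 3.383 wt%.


Step 1: eta = (1 - Tc/Th)*f = (1 - 305.48/419.64)*0.611 = 0.1662181
Step 2: P_net = eta * Q_in = 0.1662181 * 183.92 = 30.571 MW
P_net = 30.571 MW


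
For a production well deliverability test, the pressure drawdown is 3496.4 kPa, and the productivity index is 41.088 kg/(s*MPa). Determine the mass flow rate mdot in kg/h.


mdot = PI * dP / 1000
mdot = 41.088 * 3496.4 / 1000
mdot = 143.6601 kg/s
Convert: 143.6601 kg/s * 3600.0 = 5.1718e+05 kg/h
mdot = 5.1718e+05 kg/h


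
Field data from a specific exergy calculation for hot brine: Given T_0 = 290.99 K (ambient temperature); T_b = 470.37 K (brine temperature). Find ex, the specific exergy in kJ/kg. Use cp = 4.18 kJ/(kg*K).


ex = cp * ((T_b - T_0) - T_0 * ln(T_b/T_0))
ex = 4.18 * ((470.37 - 290.99) - 290.99 * ln(470.37/290.99))
ex = 165.69 kJ/kg


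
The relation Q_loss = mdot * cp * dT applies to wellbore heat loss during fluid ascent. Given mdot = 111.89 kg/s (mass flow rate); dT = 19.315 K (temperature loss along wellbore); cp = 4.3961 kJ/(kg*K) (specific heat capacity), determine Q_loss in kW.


Q_loss = mdot * cp * dT
Q_loss = 111.89 * 4.3961 * 19.315
Q_loss = 9500.7 kW


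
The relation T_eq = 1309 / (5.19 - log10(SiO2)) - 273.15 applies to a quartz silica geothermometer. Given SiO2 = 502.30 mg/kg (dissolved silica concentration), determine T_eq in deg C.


T_eq = 1309 / (5.19 - log10(SiO2)) - 273.15
T_eq = 1309 / (5.19 - log10(502.30)) - 273.15
T_eq = 252.76 deg C


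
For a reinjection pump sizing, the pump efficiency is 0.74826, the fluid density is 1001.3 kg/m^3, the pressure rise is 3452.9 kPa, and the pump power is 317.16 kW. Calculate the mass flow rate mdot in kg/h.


mdot = P_pump * rho * eta / dP
mdot = 317.16 * 1001.3 * 0.74826 / 3452.9
mdot = 68.81944 kg/s
Convert: 68.81944 kg/s * 3600.0 = 2.4775e+05 kg/h
mdot = 2.4775e+05 kg/h


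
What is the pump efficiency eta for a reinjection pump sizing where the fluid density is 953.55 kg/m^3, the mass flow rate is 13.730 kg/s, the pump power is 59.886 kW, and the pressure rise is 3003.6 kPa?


eta = mdot * dP / (rho * P_pump)
eta = 13.730 * 3003.6 / (953.55 * 59.886)
eta = 0.72218


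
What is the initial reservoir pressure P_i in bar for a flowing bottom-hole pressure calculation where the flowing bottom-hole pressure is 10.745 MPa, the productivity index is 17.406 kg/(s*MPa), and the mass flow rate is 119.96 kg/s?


P_i = P_wf + mdot / PI
P_i = 10.745 + 119.96 / 17.406
P_i = 17.63688 MPa
Convert: 17.63688 MPa * 10.0 = 176.37 bar
P_i = 176.37 bar


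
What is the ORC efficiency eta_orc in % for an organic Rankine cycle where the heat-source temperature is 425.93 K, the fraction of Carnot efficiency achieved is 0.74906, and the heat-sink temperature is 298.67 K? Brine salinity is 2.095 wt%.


eta_orc = (1 - Tc/Th) * f * 100
eta_orc = (1 - 298.67/425.93) * 0.74906 * 100
eta_orc = 22.381 %


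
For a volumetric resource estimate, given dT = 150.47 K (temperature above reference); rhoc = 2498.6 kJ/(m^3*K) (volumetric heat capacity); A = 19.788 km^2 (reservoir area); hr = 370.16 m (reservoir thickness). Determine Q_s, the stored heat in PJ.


Step 1: Vr = A*1e6*hr = 19.788*1e6*370.16 = 7.324726e+09 m^3
Step 2: Q_s = Vr*rhoc*dT/1e12 = 7.324726e+09*2498.6*150.47/1e12 = 2753.8 PJ
Q_s = 2753.8 PJ


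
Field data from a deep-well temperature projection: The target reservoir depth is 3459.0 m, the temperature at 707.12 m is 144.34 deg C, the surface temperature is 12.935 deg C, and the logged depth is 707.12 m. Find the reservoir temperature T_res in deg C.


Step 1: grad = (T_d1 - T_surf)/d1 * 1000 = (144.34 - 12.935)/707.12 * 1000 = 185.8313 deg C/km
Step 2: T_res = T_surf + grad*d2/1000 = 12.935 + 185.8313*3459.0/1000 = 655.73 deg C
T_res = 655.73 deg C


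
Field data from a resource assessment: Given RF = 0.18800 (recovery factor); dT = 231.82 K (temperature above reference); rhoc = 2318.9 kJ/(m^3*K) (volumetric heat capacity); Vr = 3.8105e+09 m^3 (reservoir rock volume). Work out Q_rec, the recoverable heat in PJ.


Step 1: Q_s = Vr*rhoc*dT/1e12 = 3.8105e+09*2318.9*231.82/1e12 = 2048.401 PJ
Step 2: Q_rec = Q_s * RF = 2048.401 * 0.188 = 385.10 PJ
Q_rec = 385.10 PJ


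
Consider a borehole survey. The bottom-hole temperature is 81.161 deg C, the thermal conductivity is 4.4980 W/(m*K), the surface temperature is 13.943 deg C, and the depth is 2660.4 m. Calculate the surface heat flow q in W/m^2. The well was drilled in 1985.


Step 1: grad = (T_d - T_surf)/d * 1000 = (81.161 - 13.943)/2660.4 * 1000 = 25.26613 deg C/km
Step 2: q = k * grad / 1000 = 4.498 * 25.26613 / 1000 = 0.11365 W/m^2
q = 0.11365 W/m^2


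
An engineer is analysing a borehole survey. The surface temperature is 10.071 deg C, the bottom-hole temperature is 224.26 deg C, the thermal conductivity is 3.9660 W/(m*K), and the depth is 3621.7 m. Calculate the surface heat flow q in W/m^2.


Step 1: grad = (T_d - T_surf)/d * 1000 = (224.26 - 10.071)/3621.7 * 1000 = 59.14046 deg C/km
Step 2: q = k * grad / 1000 = 3.966 * 59.14046 / 1000 = 0.23455 W/m^2
q = 0.23455 W/m^2


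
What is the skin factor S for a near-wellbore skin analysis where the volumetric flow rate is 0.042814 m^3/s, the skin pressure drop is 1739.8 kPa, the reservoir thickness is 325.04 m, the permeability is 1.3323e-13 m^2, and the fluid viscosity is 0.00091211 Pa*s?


S = dP_s * 1000 * 2*pi*k*hr / (q*mu)
S = 1739.8 * 1000 * 2*pi*1.3323e-13*325.04 / (0.042814*0.00091211)
S = 12.122


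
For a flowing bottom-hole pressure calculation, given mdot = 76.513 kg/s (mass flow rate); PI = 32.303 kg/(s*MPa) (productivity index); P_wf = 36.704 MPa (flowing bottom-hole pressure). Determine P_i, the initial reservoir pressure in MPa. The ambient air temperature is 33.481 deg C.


P_i = P_wf + mdot / PI
P_i = 36.704 + 76.513 / 32.303
P_i = 39.073 MPa


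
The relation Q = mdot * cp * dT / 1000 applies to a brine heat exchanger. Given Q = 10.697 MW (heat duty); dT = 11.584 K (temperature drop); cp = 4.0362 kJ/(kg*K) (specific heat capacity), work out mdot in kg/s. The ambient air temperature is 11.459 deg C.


mdot = Q * 1000 / (cp * dT)
mdot = 10.697 * 1000 / (4.0362 * 11.584)
mdot = 228.79 kg/s


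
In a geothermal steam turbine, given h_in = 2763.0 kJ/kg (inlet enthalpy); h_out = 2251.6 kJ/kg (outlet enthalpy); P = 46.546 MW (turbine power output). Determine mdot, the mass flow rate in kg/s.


mdot = P * 1000 / (h_in - h_out)
mdot = 46.546 * 1000 / (2763.0 - 2251.6)
mdot = 91.017 kg/s


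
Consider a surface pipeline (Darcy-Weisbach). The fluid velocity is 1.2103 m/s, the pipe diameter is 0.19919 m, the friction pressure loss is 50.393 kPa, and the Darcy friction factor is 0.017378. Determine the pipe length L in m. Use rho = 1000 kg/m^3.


L = dP*1000*D / (f*rho*vel^2/2)
L = 50.393*1000*0.19919 / (0.017378*1000*1.2103^2/2)
L = 788.65 m


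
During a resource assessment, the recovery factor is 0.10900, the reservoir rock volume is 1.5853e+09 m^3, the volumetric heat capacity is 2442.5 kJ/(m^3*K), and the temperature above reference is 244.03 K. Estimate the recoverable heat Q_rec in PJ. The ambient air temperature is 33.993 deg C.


Step 1: Q_s = Vr*rhoc*dT/1e12 = 1.5853e+09*2442.5*244.03/1e12 = 944.9074 PJ
Step 2: Q_rec = Q_s * RF = 944.9074 * 0.109 = 102.99 PJ
Q_rec = 102.99 PJ


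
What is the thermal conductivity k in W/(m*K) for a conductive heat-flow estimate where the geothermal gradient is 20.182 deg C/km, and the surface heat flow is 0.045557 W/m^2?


k = q * 1000 / grad
k = 0.045557 * 1000 / 20.182
k = 2.2573 W/(m*K)


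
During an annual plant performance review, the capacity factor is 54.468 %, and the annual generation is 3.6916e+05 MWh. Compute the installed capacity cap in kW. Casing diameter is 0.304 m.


cap = E_a / (CF/100 * 8760)
cap = 3.6916e+05 / (54.468/100 * 8760)
cap = 77.36938 MW
Convert: 77.36938 MW * 1000.0 = 77369 kW
cap = 77369 kW


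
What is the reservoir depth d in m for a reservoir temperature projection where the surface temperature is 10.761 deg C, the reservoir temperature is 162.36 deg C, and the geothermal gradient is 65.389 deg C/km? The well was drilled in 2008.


d = (T_res - T_surf) / grad * 1000
d = (162.36 - 10.761) / 65.389 * 1000
d = 2318.4 m


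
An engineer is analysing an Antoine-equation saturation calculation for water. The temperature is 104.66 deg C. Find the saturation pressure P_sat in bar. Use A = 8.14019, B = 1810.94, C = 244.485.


P_sat = 10^(A - B/(C + T)) / 760 * 0.101325
P_sat = 10^(8.14019 - 1810.94/(244.485 + 104.66)) / 760 * 0.101325
P_sat = 0.1197590 MPa
Convert: 0.1197590 MPa * 10.0 = 1.1976 bar
P_sat = 1.1976 bar


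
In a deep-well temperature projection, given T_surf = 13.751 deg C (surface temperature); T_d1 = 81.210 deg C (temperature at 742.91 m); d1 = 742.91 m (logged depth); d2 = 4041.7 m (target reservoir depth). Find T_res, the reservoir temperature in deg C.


Step 1: grad = (T_d1 - T_surf)/d1 * 1000 = (81.21 - 13.751)/742.91 * 1000 = 90.80373 deg C/km
Step 2: T_res = T_surf + grad*d2/1000 = 13.751 + 90.80373*4041.7/1000 = 380.75 deg C
T_res = 380.75 deg C


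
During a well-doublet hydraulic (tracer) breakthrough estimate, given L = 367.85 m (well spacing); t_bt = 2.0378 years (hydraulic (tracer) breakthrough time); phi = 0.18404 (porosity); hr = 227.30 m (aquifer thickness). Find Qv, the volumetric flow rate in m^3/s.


Qv = pi*hr*phi*L^2 / (3*t_bt*365.25*86400)
Qv = pi*227.30*0.18404*367.85^2 / (3*2.0378*365.25*86400)
Qv = 0.092176 m^3/s


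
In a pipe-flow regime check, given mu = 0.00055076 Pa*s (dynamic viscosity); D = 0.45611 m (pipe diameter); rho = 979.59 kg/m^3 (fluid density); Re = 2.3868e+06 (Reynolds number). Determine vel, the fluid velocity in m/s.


vel = Re * mu / (rho * D)
vel = 2.3868e+06 * 0.00055076 / (979.59 * 0.45611)
vel = 2.9421 m/s


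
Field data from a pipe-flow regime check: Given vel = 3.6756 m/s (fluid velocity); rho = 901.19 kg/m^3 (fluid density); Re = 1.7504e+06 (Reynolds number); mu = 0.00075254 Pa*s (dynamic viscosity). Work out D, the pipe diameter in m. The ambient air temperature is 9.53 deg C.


D = Re * mu / (rho * vel)
D = 1.7504e+06 * 0.00075254 / (901.19 * 3.6756)
D = 0.39767 m


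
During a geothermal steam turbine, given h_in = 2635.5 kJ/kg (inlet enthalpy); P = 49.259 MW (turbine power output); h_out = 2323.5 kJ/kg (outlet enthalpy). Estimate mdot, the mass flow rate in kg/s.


mdot = P * 1000 / (h_in - h_out)
mdot = 49.259 * 1000 / (2635.5 - 2323.5)
mdot = 157.88 kg/s


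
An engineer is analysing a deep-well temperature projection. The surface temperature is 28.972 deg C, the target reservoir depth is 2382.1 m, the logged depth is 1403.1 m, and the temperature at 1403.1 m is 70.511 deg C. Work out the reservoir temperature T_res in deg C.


Step 1: grad = (T_d1 - T_surf)/d1 * 1000 = (70.511 - 28.972)/1403.1 * 1000 = 29.60516 deg C/km
Step 2: T_res = T_surf + grad*d2/1000 = 28.972 + 29.60516*2382.1/1000 = 99.494 deg C
T_res = 99.494 deg C


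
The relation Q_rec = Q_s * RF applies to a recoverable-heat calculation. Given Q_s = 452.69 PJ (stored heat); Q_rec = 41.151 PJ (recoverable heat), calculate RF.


RF = Q_rec / Q_s
RF = 41.151 / 452.69
RF = 0.090903


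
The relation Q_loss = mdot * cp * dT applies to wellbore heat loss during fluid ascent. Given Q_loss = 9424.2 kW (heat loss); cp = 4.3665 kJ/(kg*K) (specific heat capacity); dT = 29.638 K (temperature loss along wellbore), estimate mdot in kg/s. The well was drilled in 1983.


mdot = Q_loss / (cp * dT)
mdot = 9424.2 / (4.3665 * 29.638)
mdot = 72.822 kg/s


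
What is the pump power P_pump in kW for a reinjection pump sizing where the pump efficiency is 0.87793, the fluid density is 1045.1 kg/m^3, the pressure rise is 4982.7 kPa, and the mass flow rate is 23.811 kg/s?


P_pump = mdot * dP / (rho * eta)
P_pump = 23.811 * 4982.7 / (1045.1 * 0.87793)
P_pump = 129.31 kW
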